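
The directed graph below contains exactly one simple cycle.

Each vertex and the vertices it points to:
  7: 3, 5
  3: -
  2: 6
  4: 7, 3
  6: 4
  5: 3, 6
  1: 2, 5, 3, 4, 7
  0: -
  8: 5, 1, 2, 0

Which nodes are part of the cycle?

DFS with gray/black marking from 7:
7 gray
  3 gray
  3 black
  5 gray
    5→3: 3 black — skip
    6 gray
      4 gray
        4→7: 7 is gray → back edge
Back edge closes the cycle 7 → 5 → 6 → 4 → 7; its vertices are {4, 5, 6, 7}.

4, 5, 6, 7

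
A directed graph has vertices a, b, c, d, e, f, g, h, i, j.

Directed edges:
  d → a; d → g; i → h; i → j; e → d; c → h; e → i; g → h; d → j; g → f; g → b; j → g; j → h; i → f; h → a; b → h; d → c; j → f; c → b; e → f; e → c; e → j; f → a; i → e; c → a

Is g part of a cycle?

No

g lies on a cycle iff there is a path from g back to itself.
Exploring from g, it never reaches itself; equivalently, its strongly connected component is a singleton.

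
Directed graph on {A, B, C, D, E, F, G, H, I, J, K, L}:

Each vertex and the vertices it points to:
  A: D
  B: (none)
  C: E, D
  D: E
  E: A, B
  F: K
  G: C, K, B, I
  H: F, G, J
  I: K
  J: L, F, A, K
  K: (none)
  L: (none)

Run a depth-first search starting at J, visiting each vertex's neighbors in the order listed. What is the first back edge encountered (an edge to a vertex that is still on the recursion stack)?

E→A

DFS from J (visiting each vertex's neighbors in the order listed); mark gray on enter, black on exit:
J gray
  L gray
  L black
  F gray
    K gray
    K black
  F black
  A gray
    D gray
      E gray
        E→A: A is gray → back edge
First back edge: E → A.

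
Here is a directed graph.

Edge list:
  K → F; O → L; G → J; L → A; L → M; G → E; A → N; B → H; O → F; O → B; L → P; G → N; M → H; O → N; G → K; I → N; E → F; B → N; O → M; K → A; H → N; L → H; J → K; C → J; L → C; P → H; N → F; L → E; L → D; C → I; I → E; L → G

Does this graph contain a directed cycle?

DFS with white/gray/black marking, starting from B:
B gray
  H gray
    N gray
      F gray
      F black
    N black
  H black
  B→N: N black — skip
B black
A gray
  A→N: N black — skip
A black
C gray
  J gray
    K gray
      K→F: F black — skip
      K→A: A black — skip
    K black
  J black
  I gray
    E gray
      E→F: F black — skip
    E black
    I→N: N black — skip
  I black
C black
D gray
D black
G gray
  G→E: E black — skip
  G→N: N black — skip
  G→J: J black — skip
  G→K: K black — skip
G black
L gray
  L→A: A black — skip
  L→G: G black — skip
  L→E: E black — skip
  L→D: D black — skip
  P gray
    P→H: H black — skip
  P black
  L→H: H black — skip
  M gray
    M→H: H black — skip
  M black
  L→C: C black — skip
L black
O gray
  O→M: M black — skip
  O→N: N black — skip
  O→F: F black — skip
  O→L: L black — skip
  O→B: B black — skip
O black
Every edge goes to a white or black vertex — no back edge, so the graph is acyclic.

No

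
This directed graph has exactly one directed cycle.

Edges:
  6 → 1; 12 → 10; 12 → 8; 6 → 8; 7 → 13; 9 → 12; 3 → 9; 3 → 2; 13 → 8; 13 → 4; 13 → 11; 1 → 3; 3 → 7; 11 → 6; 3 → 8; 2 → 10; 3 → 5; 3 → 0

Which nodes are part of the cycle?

1, 3, 6, 7, 11, 13

DFS with gray/black marking from 3:
3 gray
  8 gray
  8 black
  0 gray
  0 black
  2 gray
    10 gray
    10 black
  2 black
  7 gray
    13 gray
      4 gray
      4 black
      13→8: 8 black — skip
      11 gray
        6 gray
          1 gray
            1→3: 3 is gray → back edge
Back edge closes the cycle 3 → 7 → 13 → 11 → 6 → 1 → 3; its vertices are {1, 3, 6, 7, 11, 13}.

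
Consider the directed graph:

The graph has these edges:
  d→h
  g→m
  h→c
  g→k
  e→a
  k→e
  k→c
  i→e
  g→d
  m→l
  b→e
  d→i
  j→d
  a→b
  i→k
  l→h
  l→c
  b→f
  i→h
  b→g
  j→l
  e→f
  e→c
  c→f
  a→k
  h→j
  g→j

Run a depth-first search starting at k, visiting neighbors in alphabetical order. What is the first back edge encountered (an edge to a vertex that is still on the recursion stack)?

DFS from k (visiting neighbors in alphabetical order); mark gray on enter, black on exit:
k gray
  c gray
    f gray
    f black
  c black
  e gray
    a gray
      b gray
        b→e: e is gray → back edge
First back edge: b → e.

b->e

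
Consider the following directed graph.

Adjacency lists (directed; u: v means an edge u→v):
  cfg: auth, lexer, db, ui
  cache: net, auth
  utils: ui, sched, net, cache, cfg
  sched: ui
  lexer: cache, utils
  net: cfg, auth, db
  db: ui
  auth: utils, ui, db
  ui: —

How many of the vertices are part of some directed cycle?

A vertex is on a directed cycle iff it belongs to a strongly connected component of size ≥ 2 (or has a self-loop).
The vertices on cycles are {cfg, net, auth, cache, lexer, utils} — 6 in total.

6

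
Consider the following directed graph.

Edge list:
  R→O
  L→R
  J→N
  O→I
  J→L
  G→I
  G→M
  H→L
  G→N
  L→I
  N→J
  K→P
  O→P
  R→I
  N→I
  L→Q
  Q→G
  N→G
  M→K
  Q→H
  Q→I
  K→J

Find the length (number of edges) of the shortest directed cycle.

For each vertex v, BFS finds the shortest path from v back to v.
The shortest such closed walk is G → N → G, length 2.

2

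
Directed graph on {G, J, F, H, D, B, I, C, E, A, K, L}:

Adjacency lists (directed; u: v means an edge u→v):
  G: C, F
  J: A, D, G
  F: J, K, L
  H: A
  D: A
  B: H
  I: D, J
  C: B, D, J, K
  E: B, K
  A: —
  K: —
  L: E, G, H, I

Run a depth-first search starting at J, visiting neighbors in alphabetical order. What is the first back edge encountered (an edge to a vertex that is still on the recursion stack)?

C→J

DFS from J (visiting neighbors in alphabetical order); mark gray on enter, black on exit:
J gray
  A gray
  A black
  D gray
    D→A: A black — skip
  D black
  G gray
    C gray
      B gray
        H gray
          H→A: A black — skip
        H black
      B black
      C→D: D black — skip
      C→J: J is gray → back edge
First back edge: C → J.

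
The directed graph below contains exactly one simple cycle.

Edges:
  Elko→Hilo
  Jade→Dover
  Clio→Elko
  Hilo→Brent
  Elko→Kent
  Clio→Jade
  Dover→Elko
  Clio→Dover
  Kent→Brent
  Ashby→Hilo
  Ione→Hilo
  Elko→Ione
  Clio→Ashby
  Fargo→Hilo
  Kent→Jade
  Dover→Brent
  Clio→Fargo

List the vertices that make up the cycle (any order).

DFS with gray/black marking from Dover:
Dover gray
  Brent gray
  Brent black
  Elko gray
    Ione gray
      Hilo gray
        Hilo→Brent: Brent black — skip
      Hilo black
    Ione black
    Elko→Hilo: Hilo black — skip
    Kent gray
      Kent→Brent: Brent black — skip
      Jade gray
        Jade→Dover: Dover is gray → back edge
Back edge closes the cycle Dover → Elko → Kent → Jade → Dover; its vertices are {Elko, Jade, Kent, Dover}.

Elko, Jade, Kent, Dover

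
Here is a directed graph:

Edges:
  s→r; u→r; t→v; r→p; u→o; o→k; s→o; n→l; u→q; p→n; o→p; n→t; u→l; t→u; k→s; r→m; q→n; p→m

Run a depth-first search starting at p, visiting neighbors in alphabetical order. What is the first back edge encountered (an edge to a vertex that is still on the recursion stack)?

DFS from p (visiting neighbors in alphabetical order); mark gray on enter, black on exit:
p gray
  m gray
  m black
  n gray
    l gray
    l black
    t gray
      u gray
        u→l: l black — skip
        o gray
          k gray
            s gray
              s→o: o is gray → back edge
First back edge: s → o.

s→o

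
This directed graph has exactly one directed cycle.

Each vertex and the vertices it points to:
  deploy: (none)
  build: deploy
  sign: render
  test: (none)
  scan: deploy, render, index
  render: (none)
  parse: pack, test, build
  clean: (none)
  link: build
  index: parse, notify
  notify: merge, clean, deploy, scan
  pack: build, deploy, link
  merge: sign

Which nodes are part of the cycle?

scan, index, notify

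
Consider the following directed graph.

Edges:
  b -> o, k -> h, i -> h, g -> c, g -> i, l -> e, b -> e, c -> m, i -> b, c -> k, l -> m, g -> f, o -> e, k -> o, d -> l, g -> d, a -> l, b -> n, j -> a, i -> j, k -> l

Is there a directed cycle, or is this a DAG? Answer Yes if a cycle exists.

DFS with white/gray/black marking, starting from j:
j gray
  a gray
    l gray
      m gray
      m black
      e gray
      e black
    l black
  a black
j black
h gray
h black
i gray
  i→h: h black — skip
  i→j: j black — skip
  b gray
    o gray
      o→e: e black — skip
    o black
    n gray
    n black
    b→e: e black — skip
  b black
i black
k gray
  k→l: l black — skip
  k→o: o black — skip
  k→h: h black — skip
k black
d gray
  d→l: l black — skip
d black
c gray
  c→m: m black — skip
  c→k: k black — skip
c black
g gray
  f gray
  f black
  g→d: d black — skip
  g→c: c black — skip
  g→i: i black — skip
g black
Every edge goes to a white or black vertex — no back edge, so the graph is acyclic.

No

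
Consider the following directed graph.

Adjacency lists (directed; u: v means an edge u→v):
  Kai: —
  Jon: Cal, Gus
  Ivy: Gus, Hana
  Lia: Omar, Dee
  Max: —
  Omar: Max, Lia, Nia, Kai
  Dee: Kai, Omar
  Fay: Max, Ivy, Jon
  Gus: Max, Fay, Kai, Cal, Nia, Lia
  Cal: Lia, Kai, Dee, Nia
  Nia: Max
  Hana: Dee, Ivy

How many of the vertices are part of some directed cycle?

8

A vertex is on a directed cycle iff it belongs to a strongly connected component of size ≥ 2 (or has a self-loop).
The vertices on cycles are {Dee, Fay, Gus, Ivy, Jon, Lia, Hana, Omar} — 8 in total.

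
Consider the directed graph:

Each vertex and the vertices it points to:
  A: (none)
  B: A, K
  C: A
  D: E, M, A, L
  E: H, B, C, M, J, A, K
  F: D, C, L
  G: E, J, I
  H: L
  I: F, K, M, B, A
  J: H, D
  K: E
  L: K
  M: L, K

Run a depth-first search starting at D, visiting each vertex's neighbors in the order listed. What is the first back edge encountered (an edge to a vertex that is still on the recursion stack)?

K→E

DFS from D (visiting each vertex's neighbors in the order listed); mark gray on enter, black on exit:
D gray
  E gray
    H gray
      L gray
        K gray
          K→E: E is gray → back edge
First back edge: K → E.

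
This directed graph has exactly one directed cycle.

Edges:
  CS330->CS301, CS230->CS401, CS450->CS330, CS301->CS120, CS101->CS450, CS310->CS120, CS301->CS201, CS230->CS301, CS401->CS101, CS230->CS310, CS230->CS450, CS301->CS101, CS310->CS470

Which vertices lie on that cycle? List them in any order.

DFS with gray/black marking from CS450:
CS450 gray
  CS330 gray
    CS301 gray
      CS101 gray
        CS101→CS450: CS450 is gray → back edge
Back edge closes the cycle CS450 → CS330 → CS301 → CS101 → CS450; its vertices are {CS101, CS301, CS330, CS450}.

CS101, CS301, CS330, CS450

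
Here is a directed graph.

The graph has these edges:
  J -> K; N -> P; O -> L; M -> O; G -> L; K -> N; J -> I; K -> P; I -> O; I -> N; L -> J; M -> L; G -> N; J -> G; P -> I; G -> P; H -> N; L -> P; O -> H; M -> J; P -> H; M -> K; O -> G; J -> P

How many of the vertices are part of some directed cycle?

A vertex is on a directed cycle iff it belongs to a strongly connected component of size ≥ 2 (or has a self-loop).
The vertices on cycles are {G, H, I, J, K, L, N, O, P} — 9 in total.

9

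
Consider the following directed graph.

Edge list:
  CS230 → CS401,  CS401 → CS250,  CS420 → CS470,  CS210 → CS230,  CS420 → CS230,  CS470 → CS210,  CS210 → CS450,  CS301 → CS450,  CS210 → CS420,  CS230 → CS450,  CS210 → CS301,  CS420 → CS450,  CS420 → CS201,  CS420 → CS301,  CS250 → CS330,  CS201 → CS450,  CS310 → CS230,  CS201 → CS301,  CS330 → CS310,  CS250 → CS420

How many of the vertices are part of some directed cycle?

8

A vertex is on a directed cycle iff it belongs to a strongly connected component of size ≥ 2 (or has a self-loop).
The vertices on cycles are {CS210, CS230, CS250, CS310, CS330, CS401, CS420, CS470} — 8 in total.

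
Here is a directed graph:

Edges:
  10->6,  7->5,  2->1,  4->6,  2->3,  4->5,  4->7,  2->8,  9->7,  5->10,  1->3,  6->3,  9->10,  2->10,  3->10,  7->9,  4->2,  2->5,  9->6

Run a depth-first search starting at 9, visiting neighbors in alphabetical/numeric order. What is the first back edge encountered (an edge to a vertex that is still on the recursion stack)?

DFS from 9 (visiting neighbors in alphabetical/numeric order); mark gray on enter, black on exit:
9 gray
  6 gray
    3 gray
      10 gray
        10→6: 6 is gray → back edge
First back edge: 10 → 6.

10→6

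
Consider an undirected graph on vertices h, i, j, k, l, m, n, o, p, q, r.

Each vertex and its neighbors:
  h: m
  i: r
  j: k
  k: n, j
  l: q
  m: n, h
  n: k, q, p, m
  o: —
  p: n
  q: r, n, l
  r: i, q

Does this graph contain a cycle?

DFS, tracking each vertex's parent; an edge to a visited non-parent vertex closes a cycle.
Start from n:
visit n (parent –)
  visit k (parent n)
    k–n: parent, skip
    visit j (parent k)
      j–k: parent, skip
  visit q (parent n)
    visit r (parent q)
      visit i (parent r)
        i–r: parent, skip
      r–q: parent, skip
    q–n: parent, skip
    visit l (parent q)
      l–q: parent, skip
  visit p (parent n)
    p–n: parent, skip
  visit m (parent n)
    m–n: parent, skip
    visit h (parent m)
      h–m: parent, skip
visit o (parent –)
No non-parent visited neighbor found — the graph is a forest.

No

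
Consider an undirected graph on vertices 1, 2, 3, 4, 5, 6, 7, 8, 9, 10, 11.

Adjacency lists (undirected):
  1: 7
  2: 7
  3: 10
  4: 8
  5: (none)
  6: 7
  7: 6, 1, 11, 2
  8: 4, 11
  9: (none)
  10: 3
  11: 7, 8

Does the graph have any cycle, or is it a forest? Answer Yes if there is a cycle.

No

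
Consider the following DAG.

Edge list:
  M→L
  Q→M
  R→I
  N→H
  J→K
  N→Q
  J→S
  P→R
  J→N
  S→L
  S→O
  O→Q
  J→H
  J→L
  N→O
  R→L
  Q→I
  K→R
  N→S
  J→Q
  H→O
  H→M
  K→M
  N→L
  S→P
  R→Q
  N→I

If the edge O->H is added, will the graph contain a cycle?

Yes

Adding O→H creates a cycle iff H can already reach O.
Path from H: H → O.
So H → … → O → H is a cycle.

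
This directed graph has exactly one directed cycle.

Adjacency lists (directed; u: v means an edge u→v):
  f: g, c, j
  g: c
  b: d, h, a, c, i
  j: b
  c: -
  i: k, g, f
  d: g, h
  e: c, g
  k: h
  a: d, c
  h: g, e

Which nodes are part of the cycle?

DFS with gray/black marking from j:
j gray
  b gray
    d gray
      g gray
        c gray
        c black
      g black
      h gray
        h→g: g black — skip
        e gray
          e→c: c black — skip
          e→g: g black — skip
        e black
      h black
    d black
    b→h: h black — skip
    a gray
      a→d: d black — skip
      a→c: c black — skip
    a black
    b→c: c black — skip
    i gray
      k gray
        k→h: h black — skip
      k black
      i→g: g black — skip
      f gray
        f→g: g black — skip
        f→c: c black — skip
        f→j: j is gray → back edge
Back edge closes the cycle j → b → i → f → j; its vertices are {b, f, i, j}.

b, f, i, j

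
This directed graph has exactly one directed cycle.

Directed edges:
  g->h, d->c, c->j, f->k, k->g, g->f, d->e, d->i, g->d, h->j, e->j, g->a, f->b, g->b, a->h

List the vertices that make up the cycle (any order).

DFS with gray/black marking from g:
g gray
  f gray
    k gray
      k→g: g is gray → back edge
Back edge closes the cycle g → f → k → g; its vertices are {f, g, k}.

f, g, k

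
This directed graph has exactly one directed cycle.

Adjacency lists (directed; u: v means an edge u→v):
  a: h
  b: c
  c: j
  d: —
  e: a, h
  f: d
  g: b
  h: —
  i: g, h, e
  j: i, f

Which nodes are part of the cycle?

b, c, g, i, j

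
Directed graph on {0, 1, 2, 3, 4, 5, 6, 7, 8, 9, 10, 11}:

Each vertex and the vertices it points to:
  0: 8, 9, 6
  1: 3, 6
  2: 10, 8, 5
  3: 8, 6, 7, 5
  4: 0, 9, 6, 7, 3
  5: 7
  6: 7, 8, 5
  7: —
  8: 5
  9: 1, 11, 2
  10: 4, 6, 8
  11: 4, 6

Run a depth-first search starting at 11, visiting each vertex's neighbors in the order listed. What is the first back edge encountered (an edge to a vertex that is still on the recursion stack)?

9→11

DFS from 11 (visiting each vertex's neighbors in the order listed); mark gray on enter, black on exit:
11 gray
  4 gray
    0 gray
      8 gray
        5 gray
          7 gray
          7 black
        5 black
      8 black
      9 gray
        1 gray
          3 gray
            3→8: 8 black — skip
            6 gray
              6→7: 7 black — skip
              6→8: 8 black — skip
              6→5: 5 black — skip
            6 black
            3→7: 7 black — skip
            3→5: 5 black — skip
          3 black
          1→6: 6 black — skip
        1 black
        9→11: 11 is gray → back edge
First back edge: 9 → 11.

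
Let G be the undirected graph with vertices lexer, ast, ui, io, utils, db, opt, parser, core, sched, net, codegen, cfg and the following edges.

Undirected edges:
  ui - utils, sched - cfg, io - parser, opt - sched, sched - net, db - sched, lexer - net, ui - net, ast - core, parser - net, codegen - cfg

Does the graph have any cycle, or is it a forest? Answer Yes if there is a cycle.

No

DFS, tracking each vertex's parent; an edge to a visited non-parent vertex closes a cycle.
Start from parser:
visit parser (parent –)
  visit net (parent parser)
    visit lexer (parent net)
      lexer–net: parent, skip
    net–parser: parent, skip
    visit ui (parent net)
      visit utils (parent ui)
        utils–ui: parent, skip
      ui–net: parent, skip
    visit sched (parent net)
      visit cfg (parent sched)
        visit codegen (parent cfg)
          codegen–cfg: parent, skip
        cfg–sched: parent, skip
      sched–net: parent, skip
      visit opt (parent sched)
        opt–sched: parent, skip
      visit db (parent sched)
        db–sched: parent, skip
  visit io (parent parser)
    io–parser: parent, skip
visit ast (parent –)
  visit core (parent ast)
    core–ast: parent, skip
No non-parent visited neighbor found — the graph is a forest.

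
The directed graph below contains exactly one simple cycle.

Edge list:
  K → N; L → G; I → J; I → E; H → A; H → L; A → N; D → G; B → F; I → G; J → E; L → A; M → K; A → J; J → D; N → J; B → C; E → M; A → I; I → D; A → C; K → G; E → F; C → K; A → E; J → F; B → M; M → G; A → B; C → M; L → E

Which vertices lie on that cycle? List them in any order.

DFS with gray/black marking from N:
N gray
  J gray
    D gray
      G gray
      G black
    D black
    F gray
    F black
    E gray
      M gray
        M→G: G black — skip
        K gray
          K→G: G black — skip
          K→N: N is gray → back edge
Back edge closes the cycle N → J → E → M → K → N; its vertices are {E, J, K, M, N}.

E, J, K, M, N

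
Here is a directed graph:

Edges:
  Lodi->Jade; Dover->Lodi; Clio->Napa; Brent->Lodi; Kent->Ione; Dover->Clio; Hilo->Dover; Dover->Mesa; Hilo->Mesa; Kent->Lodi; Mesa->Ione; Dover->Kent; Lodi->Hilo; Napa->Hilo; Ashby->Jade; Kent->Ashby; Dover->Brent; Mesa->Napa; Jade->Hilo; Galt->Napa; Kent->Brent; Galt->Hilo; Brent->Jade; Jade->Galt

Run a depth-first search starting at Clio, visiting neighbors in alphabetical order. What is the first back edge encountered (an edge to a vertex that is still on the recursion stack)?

Galt→Hilo

DFS from Clio (visiting neighbors in alphabetical order); mark gray on enter, black on exit:
Clio gray
  Napa gray
    Hilo gray
      Dover gray
        Brent gray
          Jade gray
            Galt gray
              Galt→Hilo: Hilo is gray → back edge
First back edge: Galt → Hilo.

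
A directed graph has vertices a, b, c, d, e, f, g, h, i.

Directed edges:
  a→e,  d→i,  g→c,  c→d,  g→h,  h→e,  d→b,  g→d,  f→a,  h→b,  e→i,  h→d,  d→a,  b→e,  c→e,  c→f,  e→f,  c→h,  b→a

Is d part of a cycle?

No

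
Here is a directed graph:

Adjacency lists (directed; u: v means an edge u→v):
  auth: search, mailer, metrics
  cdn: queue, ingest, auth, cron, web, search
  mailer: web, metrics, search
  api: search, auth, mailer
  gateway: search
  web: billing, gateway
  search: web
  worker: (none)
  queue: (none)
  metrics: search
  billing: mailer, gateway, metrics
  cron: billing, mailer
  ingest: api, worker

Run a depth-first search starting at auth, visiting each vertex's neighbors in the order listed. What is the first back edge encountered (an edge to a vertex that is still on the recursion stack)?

mailer->web

DFS from auth (visiting each vertex's neighbors in the order listed); mark gray on enter, black on exit:
auth gray
  search gray
    web gray
      billing gray
        mailer gray
          mailer→web: web is gray → back edge
First back edge: mailer → web.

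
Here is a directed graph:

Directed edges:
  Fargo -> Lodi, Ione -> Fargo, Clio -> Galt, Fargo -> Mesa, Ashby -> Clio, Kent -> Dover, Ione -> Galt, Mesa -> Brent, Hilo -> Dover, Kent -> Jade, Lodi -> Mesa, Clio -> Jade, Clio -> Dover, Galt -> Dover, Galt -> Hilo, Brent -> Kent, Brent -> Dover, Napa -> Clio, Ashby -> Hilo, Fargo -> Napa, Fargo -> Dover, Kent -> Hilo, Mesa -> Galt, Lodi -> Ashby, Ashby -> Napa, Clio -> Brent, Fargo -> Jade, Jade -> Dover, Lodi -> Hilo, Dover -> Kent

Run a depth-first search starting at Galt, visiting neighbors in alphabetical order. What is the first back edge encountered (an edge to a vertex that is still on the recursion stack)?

DFS from Galt (visiting neighbors in alphabetical order); mark gray on enter, black on exit:
Galt gray
  Dover gray
    Kent gray
      Kent→Dover: Dover is gray → back edge
First back edge: Kent → Dover.

Kent->Dover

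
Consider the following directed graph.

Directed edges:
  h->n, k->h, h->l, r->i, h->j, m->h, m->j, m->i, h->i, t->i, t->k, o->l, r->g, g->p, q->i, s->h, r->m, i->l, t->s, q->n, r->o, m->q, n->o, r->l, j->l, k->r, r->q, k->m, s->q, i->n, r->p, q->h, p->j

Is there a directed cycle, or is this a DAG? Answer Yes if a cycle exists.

DFS with white/gray/black marking, starting from i:
i gray
  n gray
    o gray
      l gray
      l black
    o black
  n black
  i→l: l black — skip
i black
g gray
  p gray
    j gray
      j→l: l black — skip
    j black
  p black
g black
h gray
  h→n: n black — skip
  h→i: i black — skip
  h→j: j black — skip
  h→l: l black — skip
h black
k gray
  k→h: h black — skip
  m gray
    q gray
      q→i: i black — skip
      q→h: h black — skip
      q→n: n black — skip
    q black
    m→h: h black — skip
    m→j: j black — skip
    m→i: i black — skip
  m black
  r gray
    r→l: l black — skip
    r→m: m black — skip
    r→p: p black — skip
    r→q: q black — skip
    r→o: o black — skip
    r→i: i black — skip
    r→g: g black — skip
  r black
k black
s gray
  s→q: q black — skip
  s→h: h black — skip
s black
t gray
  t→k: k black — skip
  t→s: s black — skip
  t→i: i black — skip
t black
Every edge goes to a white or black vertex — no back edge, so the graph is acyclic.

No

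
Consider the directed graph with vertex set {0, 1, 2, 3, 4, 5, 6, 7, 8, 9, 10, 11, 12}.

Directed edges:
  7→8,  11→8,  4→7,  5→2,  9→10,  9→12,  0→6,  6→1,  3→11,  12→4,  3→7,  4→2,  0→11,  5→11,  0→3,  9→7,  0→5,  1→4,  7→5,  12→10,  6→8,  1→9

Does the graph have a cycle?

No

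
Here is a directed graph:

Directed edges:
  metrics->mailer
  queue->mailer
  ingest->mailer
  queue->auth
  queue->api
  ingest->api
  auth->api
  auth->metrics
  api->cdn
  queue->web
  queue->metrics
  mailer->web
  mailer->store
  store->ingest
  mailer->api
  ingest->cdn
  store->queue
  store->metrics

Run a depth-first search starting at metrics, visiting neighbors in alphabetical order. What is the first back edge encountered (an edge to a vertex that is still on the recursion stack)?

DFS from metrics (visiting neighbors in alphabetical order); mark gray on enter, black on exit:
metrics gray
  mailer gray
    api gray
      cdn gray
      cdn black
    api black
    store gray
      ingest gray
        ingest→api: api black — skip
        ingest→cdn: cdn black — skip
        ingest→mailer: mailer is gray → back edge
First back edge: ingest → mailer.

ingest->mailer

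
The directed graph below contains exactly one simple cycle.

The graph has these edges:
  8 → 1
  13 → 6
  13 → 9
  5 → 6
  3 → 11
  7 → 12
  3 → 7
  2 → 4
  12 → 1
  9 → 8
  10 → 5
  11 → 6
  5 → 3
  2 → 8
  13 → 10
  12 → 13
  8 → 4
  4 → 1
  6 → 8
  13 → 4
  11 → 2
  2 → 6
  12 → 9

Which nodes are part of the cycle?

DFS with gray/black marking from 5:
5 gray
  3 gray
    7 gray
      12 gray
        1 gray
        1 black
        9 gray
          8 gray
            8→1: 1 black — skip
            4 gray
              4→1: 1 black — skip
            4 black
          8 black
        9 black
        13 gray
          10 gray
            10→5: 5 is gray → back edge
Back edge closes the cycle 5 → 3 → 7 → 12 → 13 → 10 → 5; its vertices are {3, 5, 7, 10, 12, 13}.

3, 5, 7, 10, 12, 13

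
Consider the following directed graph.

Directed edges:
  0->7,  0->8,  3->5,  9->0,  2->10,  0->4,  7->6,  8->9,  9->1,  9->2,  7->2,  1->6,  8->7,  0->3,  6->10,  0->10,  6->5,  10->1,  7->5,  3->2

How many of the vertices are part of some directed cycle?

A vertex is on a directed cycle iff it belongs to a strongly connected component of size ≥ 2 (or has a self-loop).
The vertices on cycles are {0, 1, 6, 8, 9, 10} — 6 in total.

6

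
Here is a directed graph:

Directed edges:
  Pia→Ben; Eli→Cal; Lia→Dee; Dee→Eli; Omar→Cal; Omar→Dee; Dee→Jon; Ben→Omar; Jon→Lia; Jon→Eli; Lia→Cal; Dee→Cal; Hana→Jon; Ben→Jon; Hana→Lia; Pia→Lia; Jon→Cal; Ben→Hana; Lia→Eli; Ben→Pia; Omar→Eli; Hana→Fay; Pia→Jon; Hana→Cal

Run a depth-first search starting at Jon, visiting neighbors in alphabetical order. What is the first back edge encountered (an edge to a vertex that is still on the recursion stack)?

Dee→Jon

DFS from Jon (visiting neighbors in alphabetical order); mark gray on enter, black on exit:
Jon gray
  Cal gray
  Cal black
  Eli gray
    Eli→Cal: Cal black — skip
  Eli black
  Lia gray
    Lia→Cal: Cal black — skip
    Dee gray
      Dee→Cal: Cal black — skip
      Dee→Eli: Eli black — skip
      Dee→Jon: Jon is gray → back edge
First back edge: Dee → Jon.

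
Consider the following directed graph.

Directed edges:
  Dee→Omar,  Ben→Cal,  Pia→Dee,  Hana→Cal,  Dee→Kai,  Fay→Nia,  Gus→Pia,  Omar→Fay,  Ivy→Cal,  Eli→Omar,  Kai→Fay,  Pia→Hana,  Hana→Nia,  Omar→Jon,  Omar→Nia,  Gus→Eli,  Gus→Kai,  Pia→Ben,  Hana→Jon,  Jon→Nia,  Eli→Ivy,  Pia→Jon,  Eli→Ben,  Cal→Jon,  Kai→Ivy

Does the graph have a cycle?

No

DFS with white/gray/black marking, starting from Gus:
Gus gray
  Eli gray
    Omar gray
      Jon gray
        Nia gray
        Nia black
      Jon black
      Fay gray
        Fay→Nia: Nia black — skip
      Fay black
      Omar→Nia: Nia black — skip
    Omar black
    Ben gray
      Cal gray
        Cal→Jon: Jon black — skip
      Cal black
    Ben black
    Ivy gray
      Ivy→Cal: Cal black — skip
    Ivy black
  Eli black
  Pia gray
    Pia→Ben: Ben black — skip
    Dee gray
      Kai gray
        Kai→Ivy: Ivy black — skip
        Kai→Fay: Fay black — skip
      Kai black
      Dee→Omar: Omar black — skip
    Dee black
    Hana gray
      Hana→Cal: Cal black — skip
      Hana→Nia: Nia black — skip
      Hana→Jon: Jon black — skip
    Hana black
    Pia→Jon: Jon black — skip
  Pia black
  Gus→Kai: Kai black — skip
Gus black
Every edge goes to a white or black vertex — no back edge, so the graph is acyclic.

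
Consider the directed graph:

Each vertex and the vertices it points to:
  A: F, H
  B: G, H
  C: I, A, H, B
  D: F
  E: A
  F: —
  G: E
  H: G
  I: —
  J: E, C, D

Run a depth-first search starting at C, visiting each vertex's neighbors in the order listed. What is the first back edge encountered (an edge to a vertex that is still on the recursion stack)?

E->A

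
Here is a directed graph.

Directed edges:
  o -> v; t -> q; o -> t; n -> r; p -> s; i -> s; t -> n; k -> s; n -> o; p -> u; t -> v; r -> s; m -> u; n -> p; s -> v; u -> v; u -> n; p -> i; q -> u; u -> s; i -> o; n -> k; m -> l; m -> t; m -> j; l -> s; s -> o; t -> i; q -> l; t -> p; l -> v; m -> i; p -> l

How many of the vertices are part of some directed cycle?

11

A vertex is on a directed cycle iff it belongs to a strongly connected component of size ≥ 2 (or has a self-loop).
The vertices on cycles are {i, k, l, n, o, p, q, r, s, t, u} — 11 in total.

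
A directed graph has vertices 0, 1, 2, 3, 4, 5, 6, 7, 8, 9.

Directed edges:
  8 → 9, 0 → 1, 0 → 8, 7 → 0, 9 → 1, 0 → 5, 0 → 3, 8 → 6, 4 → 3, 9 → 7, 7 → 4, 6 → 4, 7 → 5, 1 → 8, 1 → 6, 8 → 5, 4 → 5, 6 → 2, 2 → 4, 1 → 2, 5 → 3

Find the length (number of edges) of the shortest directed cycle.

3

For each vertex v, BFS finds the shortest path from v back to v.
The shortest such closed walk is 1 → 8 → 9 → 1, length 3.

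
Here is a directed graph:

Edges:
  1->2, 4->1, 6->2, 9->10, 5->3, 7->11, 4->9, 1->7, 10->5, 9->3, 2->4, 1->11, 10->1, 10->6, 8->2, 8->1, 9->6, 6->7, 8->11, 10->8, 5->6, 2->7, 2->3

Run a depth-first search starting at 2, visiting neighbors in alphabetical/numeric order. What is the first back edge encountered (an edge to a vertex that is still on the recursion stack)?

1→2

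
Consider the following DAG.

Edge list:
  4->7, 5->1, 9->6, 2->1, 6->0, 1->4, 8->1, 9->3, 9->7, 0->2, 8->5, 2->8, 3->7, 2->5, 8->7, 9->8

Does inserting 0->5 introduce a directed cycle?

No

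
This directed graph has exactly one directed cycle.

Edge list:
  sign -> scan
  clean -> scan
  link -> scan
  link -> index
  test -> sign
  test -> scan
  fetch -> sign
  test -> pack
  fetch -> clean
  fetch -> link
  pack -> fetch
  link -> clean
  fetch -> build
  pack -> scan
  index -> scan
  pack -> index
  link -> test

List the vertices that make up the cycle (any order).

DFS with gray/black marking from fetch:
fetch gray
  build gray
  build black
  clean gray
    scan gray
    scan black
  clean black
  sign gray
    sign→scan: scan black — skip
  sign black
  link gray
    link→scan: scan black — skip
    test gray
      test→sign: sign black — skip
      pack gray
        index gray
          index→scan: scan black — skip
        index black
        pack→scan: scan black — skip
        pack→fetch: fetch is gray → back edge
Back edge closes the cycle fetch → link → test → pack → fetch; its vertices are {link, pack, test, fetch}.

link, pack, test, fetch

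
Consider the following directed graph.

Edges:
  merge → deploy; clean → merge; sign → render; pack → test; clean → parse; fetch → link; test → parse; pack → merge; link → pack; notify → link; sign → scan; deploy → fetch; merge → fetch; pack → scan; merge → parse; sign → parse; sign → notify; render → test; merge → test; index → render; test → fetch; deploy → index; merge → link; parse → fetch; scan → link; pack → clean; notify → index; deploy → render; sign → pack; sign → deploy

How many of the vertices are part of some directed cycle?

A vertex is on a directed cycle iff it belongs to a strongly connected component of size ≥ 2 (or has a self-loop).
The vertices on cycles are {link, pack, scan, test, clean, fetch, index, merge, parse, deploy, render} — 11 in total.

11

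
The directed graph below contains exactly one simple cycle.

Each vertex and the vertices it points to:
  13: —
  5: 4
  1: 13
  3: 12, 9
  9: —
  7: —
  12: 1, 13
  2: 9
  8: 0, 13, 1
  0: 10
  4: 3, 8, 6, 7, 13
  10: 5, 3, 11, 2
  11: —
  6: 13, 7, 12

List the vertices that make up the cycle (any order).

0, 4, 5, 8, 10

DFS with gray/black marking from 10:
10 gray
  5 gray
    4 gray
      3 gray
        12 gray
          1 gray
            13 gray
            13 black
          1 black
          12→13: 13 black — skip
        12 black
        9 gray
        9 black
      3 black
      8 gray
        0 gray
          0→10: 10 is gray → back edge
Back edge closes the cycle 10 → 5 → 4 → 8 → 0 → 10; its vertices are {0, 4, 5, 8, 10}.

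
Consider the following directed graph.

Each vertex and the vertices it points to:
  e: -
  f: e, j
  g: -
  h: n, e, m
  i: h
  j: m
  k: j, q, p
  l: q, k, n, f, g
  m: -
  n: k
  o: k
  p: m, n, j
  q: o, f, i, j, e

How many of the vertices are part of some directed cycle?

7

A vertex is on a directed cycle iff it belongs to a strongly connected component of size ≥ 2 (or has a self-loop).
The vertices on cycles are {h, i, k, n, o, p, q} — 7 in total.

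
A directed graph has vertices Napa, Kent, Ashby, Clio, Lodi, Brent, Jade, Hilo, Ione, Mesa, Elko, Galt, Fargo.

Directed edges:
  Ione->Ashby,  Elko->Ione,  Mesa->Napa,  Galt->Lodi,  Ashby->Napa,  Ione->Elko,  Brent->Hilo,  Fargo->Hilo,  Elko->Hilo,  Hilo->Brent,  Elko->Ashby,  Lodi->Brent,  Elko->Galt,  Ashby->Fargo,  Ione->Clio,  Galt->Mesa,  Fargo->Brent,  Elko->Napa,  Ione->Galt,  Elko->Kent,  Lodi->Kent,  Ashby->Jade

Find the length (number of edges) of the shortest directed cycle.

For each vertex v, BFS finds the shortest path from v back to v.
The shortest such closed walk is Ione → Elko → Ione, length 2.

2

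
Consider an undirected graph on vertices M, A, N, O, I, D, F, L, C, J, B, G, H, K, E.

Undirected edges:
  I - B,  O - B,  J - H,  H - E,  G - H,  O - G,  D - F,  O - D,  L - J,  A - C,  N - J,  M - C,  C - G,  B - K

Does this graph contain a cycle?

DFS, tracking each vertex's parent; an edge to a visited non-parent vertex closes a cycle.
Start from I:
visit I (parent –)
  visit B (parent I)
    visit K (parent B)
      K–B: parent, skip
    B–I: parent, skip
    visit O (parent B)
      visit G (parent O)
        visit C (parent G)
          visit M (parent C)
            M–C: parent, skip
          C–G: parent, skip
          visit A (parent C)
            A–C: parent, skip
        visit H (parent G)
          visit E (parent H)
            E–H: parent, skip
          H–G: parent, skip
          visit J (parent H)
            visit N (parent J)
              N–J: parent, skip
            visit L (parent J)
              L–J: parent, skip
            J–H: parent, skip
        G–O: parent, skip
      visit D (parent O)
        D–O: parent, skip
        visit F (parent D)
          F–D: parent, skip
      O–B: parent, skip
No non-parent visited neighbor found — the graph is a forest.

No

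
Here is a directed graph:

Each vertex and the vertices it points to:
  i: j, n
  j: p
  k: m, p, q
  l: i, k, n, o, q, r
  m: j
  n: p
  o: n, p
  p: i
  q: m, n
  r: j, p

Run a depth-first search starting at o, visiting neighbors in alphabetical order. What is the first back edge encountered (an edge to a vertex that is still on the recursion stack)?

j→p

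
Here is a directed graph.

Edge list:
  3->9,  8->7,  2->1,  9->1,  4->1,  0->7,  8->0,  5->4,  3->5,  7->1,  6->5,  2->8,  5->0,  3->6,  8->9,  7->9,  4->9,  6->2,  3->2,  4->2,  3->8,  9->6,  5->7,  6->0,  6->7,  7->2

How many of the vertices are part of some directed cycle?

8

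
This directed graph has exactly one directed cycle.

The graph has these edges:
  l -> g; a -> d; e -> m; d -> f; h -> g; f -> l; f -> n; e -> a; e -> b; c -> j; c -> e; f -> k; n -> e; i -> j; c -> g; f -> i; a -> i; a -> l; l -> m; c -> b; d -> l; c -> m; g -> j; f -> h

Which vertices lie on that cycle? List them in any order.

a, d, e, f, n

DFS with gray/black marking from e:
e gray
  a gray
    i gray
      j gray
      j black
    i black
    d gray
      f gray
        f→i: i black — skip
        h gray
          g gray
            g→j: j black — skip
          g black
        h black
        n gray
          n→e: e is gray → back edge
Back edge closes the cycle e → a → d → f → n → e; its vertices are {a, d, e, f, n}.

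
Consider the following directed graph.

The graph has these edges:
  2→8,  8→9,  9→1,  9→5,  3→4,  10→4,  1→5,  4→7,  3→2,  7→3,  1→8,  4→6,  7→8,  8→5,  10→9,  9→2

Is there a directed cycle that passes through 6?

No

6 lies on a cycle iff there is a path from 6 back to itself.
Exploring from 6, it never reaches itself; equivalently, its strongly connected component is a singleton.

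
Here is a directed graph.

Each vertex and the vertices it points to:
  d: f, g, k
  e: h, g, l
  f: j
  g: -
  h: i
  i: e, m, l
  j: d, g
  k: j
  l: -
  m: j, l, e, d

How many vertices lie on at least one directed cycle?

8

A vertex is on a directed cycle iff it belongs to a strongly connected component of size ≥ 2 (or has a self-loop).
The vertices on cycles are {d, e, f, h, i, j, k, m} — 8 in total.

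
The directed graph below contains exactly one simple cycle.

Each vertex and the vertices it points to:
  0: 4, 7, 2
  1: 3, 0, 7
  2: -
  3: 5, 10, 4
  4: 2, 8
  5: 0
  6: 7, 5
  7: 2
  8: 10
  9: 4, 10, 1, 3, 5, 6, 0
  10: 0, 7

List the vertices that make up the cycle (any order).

0, 4, 8, 10

DFS with gray/black marking from 4:
4 gray
  2 gray
  2 black
  8 gray
    10 gray
      0 gray
        0→4: 4 is gray → back edge
Back edge closes the cycle 4 → 8 → 10 → 0 → 4; its vertices are {0, 4, 8, 10}.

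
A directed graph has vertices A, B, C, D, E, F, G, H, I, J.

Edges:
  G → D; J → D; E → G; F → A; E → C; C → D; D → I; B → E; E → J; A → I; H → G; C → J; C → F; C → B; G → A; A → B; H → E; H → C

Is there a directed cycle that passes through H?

H lies on a cycle iff there is a path from H back to itself.
Exploring from H, it never reaches itself; equivalently, its strongly connected component is a singleton.

No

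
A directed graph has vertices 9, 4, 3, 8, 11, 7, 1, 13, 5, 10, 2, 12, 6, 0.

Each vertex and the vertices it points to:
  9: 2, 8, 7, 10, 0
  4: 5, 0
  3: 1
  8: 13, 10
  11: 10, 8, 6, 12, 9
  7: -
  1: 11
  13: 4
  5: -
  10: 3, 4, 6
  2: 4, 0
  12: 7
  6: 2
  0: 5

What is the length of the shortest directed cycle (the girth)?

4

For each vertex v, BFS finds the shortest path from v back to v.
The shortest such closed walk is 11 → 10 → 3 → 1 → 11, length 4.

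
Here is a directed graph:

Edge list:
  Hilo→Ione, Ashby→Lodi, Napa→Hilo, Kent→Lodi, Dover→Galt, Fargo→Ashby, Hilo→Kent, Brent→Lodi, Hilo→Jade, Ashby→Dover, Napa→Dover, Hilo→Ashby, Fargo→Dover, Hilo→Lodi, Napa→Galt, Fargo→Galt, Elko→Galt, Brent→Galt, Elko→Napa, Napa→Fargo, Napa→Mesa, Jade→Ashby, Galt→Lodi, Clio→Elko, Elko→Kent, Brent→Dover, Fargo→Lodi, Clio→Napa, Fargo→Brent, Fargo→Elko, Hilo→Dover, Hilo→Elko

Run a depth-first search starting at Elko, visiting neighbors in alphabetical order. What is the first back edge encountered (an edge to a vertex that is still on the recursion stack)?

Fargo->Elko

DFS from Elko (visiting neighbors in alphabetical order); mark gray on enter, black on exit:
Elko gray
  Galt gray
    Lodi gray
    Lodi black
  Galt black
  Kent gray
    Kent→Lodi: Lodi black — skip
  Kent black
  Napa gray
    Dover gray
      Dover→Galt: Galt black — skip
    Dover black
    Fargo gray
      Ashby gray
        Ashby→Dover: Dover black — skip
        Ashby→Lodi: Lodi black — skip
      Ashby black
      Brent gray
        Brent→Dover: Dover black — skip
        Brent→Galt: Galt black — skip
        Brent→Lodi: Lodi black — skip
      Brent black
      Fargo→Dover: Dover black — skip
      Fargo→Elko: Elko is gray → back edge
First back edge: Fargo → Elko.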